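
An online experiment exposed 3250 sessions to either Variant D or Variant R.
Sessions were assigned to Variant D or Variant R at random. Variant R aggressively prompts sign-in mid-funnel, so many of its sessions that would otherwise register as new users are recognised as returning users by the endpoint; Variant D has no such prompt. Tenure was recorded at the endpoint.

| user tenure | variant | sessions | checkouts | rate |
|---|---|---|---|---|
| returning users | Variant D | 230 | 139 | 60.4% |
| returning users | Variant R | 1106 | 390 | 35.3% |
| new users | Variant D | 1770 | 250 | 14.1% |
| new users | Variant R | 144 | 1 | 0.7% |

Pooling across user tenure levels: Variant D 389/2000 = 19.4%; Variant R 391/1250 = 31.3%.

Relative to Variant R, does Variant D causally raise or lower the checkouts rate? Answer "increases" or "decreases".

User tenure lies on the pathway variant → user tenure → outcome, so adjusting for it blocks the indirect effect. For the total causal effect of variant, use the unadjusted pooled rates.
Pooled: Variant D 19.4% vs Variant R 31.3%; Variant R is higher overall.

decreases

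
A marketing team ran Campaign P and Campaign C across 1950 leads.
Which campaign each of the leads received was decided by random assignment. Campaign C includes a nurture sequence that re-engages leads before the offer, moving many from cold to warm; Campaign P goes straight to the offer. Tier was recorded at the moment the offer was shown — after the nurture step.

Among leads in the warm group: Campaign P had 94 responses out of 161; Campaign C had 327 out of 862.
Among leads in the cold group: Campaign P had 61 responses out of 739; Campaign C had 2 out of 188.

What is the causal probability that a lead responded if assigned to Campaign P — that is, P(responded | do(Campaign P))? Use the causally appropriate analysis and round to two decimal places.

0.17

Campaign P is higher inside every engagement tier stratum but Campaign C is higher in aggregate. Whether to stratify depends on how engagement tier relates to the campaign.
Engagement tier lies on the pathway campaign → engagement tier → outcome, so adjusting for it blocks the indirect effect. For the total causal effect of campaign, use the unadjusted pooled rates.
So P(outcome | do(Campaign P)) is just the pooled rate for Campaign P: 155/900 = 0.172.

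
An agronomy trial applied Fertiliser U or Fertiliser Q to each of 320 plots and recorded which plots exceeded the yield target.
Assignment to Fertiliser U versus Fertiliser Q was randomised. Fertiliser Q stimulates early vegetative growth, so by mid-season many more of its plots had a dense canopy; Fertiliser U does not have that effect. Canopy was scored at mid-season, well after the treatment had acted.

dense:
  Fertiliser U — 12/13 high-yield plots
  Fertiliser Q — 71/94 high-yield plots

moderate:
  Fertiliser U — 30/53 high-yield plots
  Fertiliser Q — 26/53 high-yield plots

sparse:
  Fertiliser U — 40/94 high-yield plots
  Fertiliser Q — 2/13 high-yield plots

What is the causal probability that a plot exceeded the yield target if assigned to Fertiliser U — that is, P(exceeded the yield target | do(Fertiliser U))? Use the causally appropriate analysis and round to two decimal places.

The stratified and pooled comparisons disagree (Fertiliser U wins within each mid-season canopy; Fertiliser Q wins overall), so the answer turns on the causal role of mid-season canopy.
Stratifying would compare fertilisers among plots the fertilisers themselves sorted into mid-season canopy groups — a form of selection on an intermediate. The unconditioned pooled rates give the total causal effect.
So P(outcome | do(Fertiliser U)) is just the pooled rate for Fertiliser U: 82/160 = 0.512.

0.51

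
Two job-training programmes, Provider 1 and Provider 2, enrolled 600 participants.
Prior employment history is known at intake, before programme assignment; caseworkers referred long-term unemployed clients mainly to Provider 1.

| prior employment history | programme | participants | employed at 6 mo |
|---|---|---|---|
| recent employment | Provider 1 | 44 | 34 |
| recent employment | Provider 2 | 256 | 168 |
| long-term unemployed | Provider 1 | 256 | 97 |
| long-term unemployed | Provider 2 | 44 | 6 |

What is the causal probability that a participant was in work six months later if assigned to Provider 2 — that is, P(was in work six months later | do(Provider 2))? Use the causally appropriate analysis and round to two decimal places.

0.40

The stratified and pooled comparisons disagree (Provider 1 wins within each prior employment history; Provider 2 wins overall), so the answer turns on the causal role of prior employment history.
The imbalance in prior employment history arose from how participants were allocated, not from anything the programme did; and prior employment history independently affects the outcome. The pooled gap is confounded — condition on prior employment history.
Standardising Provider 2 to the population prior employment history mix: 0.500·168/256 + 0.500·6/44 = 0.396.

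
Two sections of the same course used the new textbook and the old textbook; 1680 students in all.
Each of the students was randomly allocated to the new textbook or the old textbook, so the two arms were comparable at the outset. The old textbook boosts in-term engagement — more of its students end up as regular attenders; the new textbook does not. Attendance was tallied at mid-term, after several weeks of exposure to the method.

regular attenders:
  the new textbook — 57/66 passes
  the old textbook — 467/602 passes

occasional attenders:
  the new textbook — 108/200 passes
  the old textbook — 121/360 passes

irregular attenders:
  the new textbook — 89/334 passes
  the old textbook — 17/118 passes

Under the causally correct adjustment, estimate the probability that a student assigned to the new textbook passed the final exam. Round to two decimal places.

0.42

The stratified and pooled comparisons disagree (the new textbook wins within each mid-term attendance; the old textbook wins overall), so the answer turns on the causal role of mid-term attendance.
Mid-term attendance here is a post-treatment variable shaped by the teaching method; conditioning on it would introduce bias rather than remove it. The overall comparison is the causal one.
So P(outcome | do(the new textbook)) is just the pooled rate for the new textbook: 254/600 = 0.423.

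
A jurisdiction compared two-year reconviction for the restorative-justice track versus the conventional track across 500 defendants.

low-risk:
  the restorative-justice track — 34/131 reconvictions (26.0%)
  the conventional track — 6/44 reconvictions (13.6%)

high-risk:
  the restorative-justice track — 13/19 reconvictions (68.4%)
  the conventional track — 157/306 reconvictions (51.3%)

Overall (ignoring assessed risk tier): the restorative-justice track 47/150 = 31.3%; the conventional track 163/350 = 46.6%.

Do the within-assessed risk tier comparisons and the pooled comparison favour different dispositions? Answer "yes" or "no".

yes

Within each assessed risk tier level (low-risk 26.0% vs 13.6%; high-risk 68.4% vs 51.3%), the conventional track has the lower rate every time. Pooled: 31.3% vs 46.6% — the restorative-justice track has the lower rate overall. The two comparisons disagree.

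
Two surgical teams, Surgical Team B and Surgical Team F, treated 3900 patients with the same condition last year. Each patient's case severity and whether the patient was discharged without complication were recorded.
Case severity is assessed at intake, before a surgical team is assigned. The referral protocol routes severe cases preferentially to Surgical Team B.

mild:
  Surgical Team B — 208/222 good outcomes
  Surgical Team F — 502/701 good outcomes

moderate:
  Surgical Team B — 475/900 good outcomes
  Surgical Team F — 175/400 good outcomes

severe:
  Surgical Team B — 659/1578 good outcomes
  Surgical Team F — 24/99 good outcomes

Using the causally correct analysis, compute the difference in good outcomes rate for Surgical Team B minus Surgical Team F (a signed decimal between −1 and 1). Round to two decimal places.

+0.16

The stratified and pooled comparisons disagree (Surgical Team B wins within each case severity; Surgical Team F wins overall), so the answer turns on the causal role of case severity.
Nothing the surgical team does changes case severity; the imbalance is an allocation artefact. With case severity also predicting the outcome, the pooled figure is confounded, and the within-stratum comparison is the causal one.
Adjusting over the population distribution of case severity: 0.237·(0.937−0.716) + 0.333·(0.528−0.438) + 0.430·(0.418−0.242) = +0.158.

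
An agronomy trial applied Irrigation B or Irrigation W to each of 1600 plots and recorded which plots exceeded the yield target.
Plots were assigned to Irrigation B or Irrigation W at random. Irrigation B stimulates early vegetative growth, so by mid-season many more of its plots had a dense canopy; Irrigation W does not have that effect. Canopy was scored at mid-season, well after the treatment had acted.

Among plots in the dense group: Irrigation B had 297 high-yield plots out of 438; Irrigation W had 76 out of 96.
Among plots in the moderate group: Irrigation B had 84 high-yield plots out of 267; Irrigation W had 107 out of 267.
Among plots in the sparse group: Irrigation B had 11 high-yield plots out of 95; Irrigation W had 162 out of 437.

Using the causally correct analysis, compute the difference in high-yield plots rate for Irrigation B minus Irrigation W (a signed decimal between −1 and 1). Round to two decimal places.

Mid-season canopy here is a post-treatment variable shaped by the irrigation; conditioning on it would introduce bias rather than remove it. The overall comparison is the causal one.
The causal difference is the pooled difference: 0.490 − 0.431 = +0.059.

+0.06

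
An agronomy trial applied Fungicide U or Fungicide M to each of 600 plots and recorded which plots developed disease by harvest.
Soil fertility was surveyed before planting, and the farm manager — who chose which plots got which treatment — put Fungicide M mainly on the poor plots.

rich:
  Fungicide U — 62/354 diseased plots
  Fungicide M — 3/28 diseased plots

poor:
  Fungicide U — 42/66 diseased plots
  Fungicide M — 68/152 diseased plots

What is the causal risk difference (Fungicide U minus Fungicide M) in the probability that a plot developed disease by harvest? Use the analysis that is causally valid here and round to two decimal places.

The soil fertility-specific comparison favours Fungicide M throughout, but the pooled figures favour Fungicide U. The question is whether to condition on soil fertility.
Soil fertility satisfies the back-door criterion: it is not a descendant of the fungicide, and it blocks the spurious path from fungicide to outcome. Adjusting for it (i.e., using the within-soil fertility rates) gives the causal effect.
Adjusting over the population distribution of soil fertility: 0.637·(0.175−0.107) + 0.363·(0.636−0.447) = +0.112.

+0.11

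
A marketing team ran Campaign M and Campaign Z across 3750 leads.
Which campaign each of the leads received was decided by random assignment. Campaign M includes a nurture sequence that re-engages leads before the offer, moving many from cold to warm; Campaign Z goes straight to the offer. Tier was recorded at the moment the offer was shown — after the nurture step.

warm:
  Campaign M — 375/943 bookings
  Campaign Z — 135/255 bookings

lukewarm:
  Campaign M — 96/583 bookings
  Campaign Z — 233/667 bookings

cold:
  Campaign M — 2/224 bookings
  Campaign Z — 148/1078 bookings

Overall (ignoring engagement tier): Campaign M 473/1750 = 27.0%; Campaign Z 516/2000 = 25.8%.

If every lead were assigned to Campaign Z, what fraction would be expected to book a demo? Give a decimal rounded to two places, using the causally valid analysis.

0.26

The stratified and pooled comparisons disagree (Campaign Z wins within each engagement tier; Campaign M wins overall), so the answer turns on the causal role of engagement tier.
Stratifying would compare campaigns among leads the campaigns themselves sorted into engagement tier groups — a form of selection on an intermediate. The unconditioned pooled rates give the total causal effect.
So P(outcome | do(Campaign Z)) is just the pooled rate for Campaign Z: 516/2000 = 0.258.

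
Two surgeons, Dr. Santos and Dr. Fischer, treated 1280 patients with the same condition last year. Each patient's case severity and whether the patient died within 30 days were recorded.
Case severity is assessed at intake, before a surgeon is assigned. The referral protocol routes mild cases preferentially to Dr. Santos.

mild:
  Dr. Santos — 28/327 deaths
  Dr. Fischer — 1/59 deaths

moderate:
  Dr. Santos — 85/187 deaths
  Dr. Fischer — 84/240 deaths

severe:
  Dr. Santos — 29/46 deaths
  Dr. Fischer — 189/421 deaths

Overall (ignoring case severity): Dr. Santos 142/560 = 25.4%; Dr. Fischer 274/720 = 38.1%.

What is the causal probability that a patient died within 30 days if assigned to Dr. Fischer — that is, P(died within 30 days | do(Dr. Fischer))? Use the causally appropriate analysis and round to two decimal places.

0.29

Nothing the surgeon does changes case severity; the imbalance is an allocation artefact. With case severity also predicting the outcome, the pooled figure is confounded, and the within-stratum comparison is the causal one.
Standardising Dr. Fischer to the population case severity mix: 0.302·1/59 + 0.334·84/240 + 0.365·189/421 = 0.286.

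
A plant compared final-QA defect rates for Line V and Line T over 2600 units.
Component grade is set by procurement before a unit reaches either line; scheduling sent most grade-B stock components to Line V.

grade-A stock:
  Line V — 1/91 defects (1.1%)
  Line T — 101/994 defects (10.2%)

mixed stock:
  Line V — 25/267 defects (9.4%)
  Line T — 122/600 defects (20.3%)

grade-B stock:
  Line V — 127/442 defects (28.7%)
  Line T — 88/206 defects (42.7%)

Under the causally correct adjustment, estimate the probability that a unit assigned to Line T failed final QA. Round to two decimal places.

Within every component grade level Line V has the lower rate, yet pooled Line T does — Simpson's reversal.
Component grade differs across lines for reasons unrelated to any effect of the line itself, and it separately predicts the outcome — a classic confounder. We must compare within component grade levels.
Standardising Line T to the population component grade mix: 0.417·101/994 + 0.333·122/600 + 0.249·88/206 = 0.217.

0.22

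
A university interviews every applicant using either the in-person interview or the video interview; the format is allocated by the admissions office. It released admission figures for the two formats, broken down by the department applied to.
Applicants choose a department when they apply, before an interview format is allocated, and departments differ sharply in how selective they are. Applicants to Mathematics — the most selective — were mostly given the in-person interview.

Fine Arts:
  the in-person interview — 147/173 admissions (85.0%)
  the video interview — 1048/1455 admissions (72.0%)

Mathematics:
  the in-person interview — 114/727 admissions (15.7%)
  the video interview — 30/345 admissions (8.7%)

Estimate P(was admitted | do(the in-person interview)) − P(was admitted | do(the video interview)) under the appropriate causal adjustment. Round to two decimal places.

The imbalance in department arose from how applicants were allocated, not from anything the interview format did; and department independently affects the outcome. The pooled gap is confounded — condition on department.
Adjusting over the population distribution of department: 0.603·(0.850−0.720) + 0.397·(0.157−0.087) = +0.106.

+0.11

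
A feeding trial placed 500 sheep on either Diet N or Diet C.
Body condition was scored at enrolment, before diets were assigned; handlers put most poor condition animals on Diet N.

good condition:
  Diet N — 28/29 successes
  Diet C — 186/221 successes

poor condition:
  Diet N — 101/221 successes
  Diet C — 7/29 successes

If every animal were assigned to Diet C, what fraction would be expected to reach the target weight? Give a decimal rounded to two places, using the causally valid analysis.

Diet N is higher inside every starting body condition stratum but Diet C is higher in aggregate. Whether to stratify depends on how starting body condition relates to the diet.
Here starting body condition is a common cause — it drives both which diet a case falls under and the outcome. The crude comparison mixes populations; the stratum-specific rates are the causally relevant ones.
Standardising Diet C to the population starting body condition mix: 0.500·186/221 + 0.500·7/29 = 0.542.

0.54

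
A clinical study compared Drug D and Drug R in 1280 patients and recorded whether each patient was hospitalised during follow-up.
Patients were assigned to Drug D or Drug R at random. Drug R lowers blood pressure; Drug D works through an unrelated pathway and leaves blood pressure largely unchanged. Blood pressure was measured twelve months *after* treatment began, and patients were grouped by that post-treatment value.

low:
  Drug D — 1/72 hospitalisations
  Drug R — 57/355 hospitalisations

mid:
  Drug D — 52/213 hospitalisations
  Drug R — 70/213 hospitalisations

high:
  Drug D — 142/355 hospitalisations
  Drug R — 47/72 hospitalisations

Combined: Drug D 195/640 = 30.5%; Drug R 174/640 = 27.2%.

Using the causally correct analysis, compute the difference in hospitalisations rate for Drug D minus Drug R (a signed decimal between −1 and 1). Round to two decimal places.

+0.03

The stratified and pooled comparisons disagree (Drug D wins within each blood pressure; Drug R wins overall), so the answer turns on the causal role of blood pressure.
Blood pressure here is a post-treatment variable shaped by the drug; conditioning on it would introduce bias rather than remove it. The overall comparison is the causal one.
The causal difference is the pooled difference: 0.305 − 0.272 = +0.033.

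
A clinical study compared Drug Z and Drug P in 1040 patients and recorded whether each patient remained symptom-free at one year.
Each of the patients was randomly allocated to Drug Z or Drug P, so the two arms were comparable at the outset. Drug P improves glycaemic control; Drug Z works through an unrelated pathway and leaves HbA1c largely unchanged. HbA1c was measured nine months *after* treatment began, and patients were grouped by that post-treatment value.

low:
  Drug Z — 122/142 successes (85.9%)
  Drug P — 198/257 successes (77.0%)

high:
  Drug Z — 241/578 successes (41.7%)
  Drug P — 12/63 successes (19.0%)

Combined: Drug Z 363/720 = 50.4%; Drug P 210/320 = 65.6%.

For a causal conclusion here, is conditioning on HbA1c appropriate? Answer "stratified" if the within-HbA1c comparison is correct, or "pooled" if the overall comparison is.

Drug Z is higher inside every HbA1c stratum but Drug P is higher in aggregate. Whether to stratify depends on how HbA1c relates to the drug.
The distribution of HbA1c is itself part of what the drug does — it is an intermediate outcome. Holding it fixed would remove that part of the effect; the total effect is the pooled difference.
Pooled: Drug Z 50.4% vs Drug P 65.6%; Drug P is higher overall.

pooled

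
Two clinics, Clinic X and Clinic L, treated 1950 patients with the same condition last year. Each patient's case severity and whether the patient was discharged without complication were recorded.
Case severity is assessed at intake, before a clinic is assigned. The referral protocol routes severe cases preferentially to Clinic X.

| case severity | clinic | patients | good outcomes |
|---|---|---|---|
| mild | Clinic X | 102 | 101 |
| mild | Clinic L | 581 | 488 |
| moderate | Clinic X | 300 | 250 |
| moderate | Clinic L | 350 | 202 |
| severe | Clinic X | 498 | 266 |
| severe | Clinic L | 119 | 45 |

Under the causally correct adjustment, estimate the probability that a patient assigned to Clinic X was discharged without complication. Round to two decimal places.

0.79

Case severity is set before the clinic has any effect — it is not caused by the clinic — and it independently drives the outcome. That makes it a confounder, so the causal comparison is within case severity levels.
Standardising Clinic X to the population case severity mix: 0.350·101/102 + 0.333·250/300 + 0.316·266/498 = 0.794.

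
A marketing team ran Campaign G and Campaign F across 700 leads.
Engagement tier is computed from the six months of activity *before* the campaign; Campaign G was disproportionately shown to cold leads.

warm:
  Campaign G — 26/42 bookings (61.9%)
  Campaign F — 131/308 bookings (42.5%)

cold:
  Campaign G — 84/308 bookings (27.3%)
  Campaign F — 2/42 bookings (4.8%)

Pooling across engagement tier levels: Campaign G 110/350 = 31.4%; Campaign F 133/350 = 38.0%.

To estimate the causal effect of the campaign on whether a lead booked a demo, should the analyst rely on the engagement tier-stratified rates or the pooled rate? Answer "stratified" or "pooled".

The imbalance in engagement tier arose from how leads were allocated, not from anything the campaign did; and engagement tier independently affects the outcome. The pooled gap is confounded — condition on engagement tier.
Within each level — warm: 61.9% vs 42.5%; cold: 27.3% vs 4.8% — Campaign G is higher every time.

stratified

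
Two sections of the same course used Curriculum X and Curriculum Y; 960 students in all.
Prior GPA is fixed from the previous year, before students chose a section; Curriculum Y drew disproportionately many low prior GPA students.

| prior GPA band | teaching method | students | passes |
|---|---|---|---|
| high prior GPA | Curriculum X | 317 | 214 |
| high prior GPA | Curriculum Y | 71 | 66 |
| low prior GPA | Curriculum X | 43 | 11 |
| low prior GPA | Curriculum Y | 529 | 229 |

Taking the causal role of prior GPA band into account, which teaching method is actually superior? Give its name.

Curriculum Y

Within every prior GPA band level Curriculum Y has the higher rate, yet pooled Curriculum X does — Simpson's reversal.
Since prior GPA band is a pre-existing factor (not a product of the teaching method) and it affects the outcome on its own, it is a confounder. The stratified rates, not the pooled rate, identify the causal effect.
Within each level — high prior GPA: 67.5% vs 93.0%; low prior GPA: 25.6% vs 43.3% — Curriculum Y is higher every time.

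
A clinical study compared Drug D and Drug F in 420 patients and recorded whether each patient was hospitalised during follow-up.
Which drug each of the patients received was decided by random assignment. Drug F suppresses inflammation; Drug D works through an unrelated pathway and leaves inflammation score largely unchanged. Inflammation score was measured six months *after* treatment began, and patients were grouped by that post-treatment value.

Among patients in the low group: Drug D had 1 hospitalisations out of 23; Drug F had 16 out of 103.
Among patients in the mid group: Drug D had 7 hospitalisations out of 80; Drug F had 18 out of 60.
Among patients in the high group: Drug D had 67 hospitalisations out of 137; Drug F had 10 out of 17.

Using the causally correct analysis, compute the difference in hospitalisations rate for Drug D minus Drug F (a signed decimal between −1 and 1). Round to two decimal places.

Because the drug influences inflammation score, inflammation score is a post-treatment mediator, not a confounder. Stratifying on it would bias the estimate; the causal effect is the crude pooled difference.
The causal difference is the pooled difference: 0.312 − 0.244 = +0.068.

+0.07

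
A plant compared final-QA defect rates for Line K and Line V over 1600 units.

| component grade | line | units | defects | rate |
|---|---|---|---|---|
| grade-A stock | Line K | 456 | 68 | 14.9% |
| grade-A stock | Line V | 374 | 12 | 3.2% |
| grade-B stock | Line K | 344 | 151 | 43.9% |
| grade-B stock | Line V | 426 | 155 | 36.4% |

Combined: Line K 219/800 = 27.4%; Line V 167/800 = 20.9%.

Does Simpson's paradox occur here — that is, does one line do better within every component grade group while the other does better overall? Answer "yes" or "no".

no

Within each component grade level (grade-A stock 14.9% vs 3.2%; grade-B stock 43.9% vs 36.4%), Line V has the lower rate every time. Pooled: 27.4% vs 20.9% — Line V has the lower rate overall. They agree.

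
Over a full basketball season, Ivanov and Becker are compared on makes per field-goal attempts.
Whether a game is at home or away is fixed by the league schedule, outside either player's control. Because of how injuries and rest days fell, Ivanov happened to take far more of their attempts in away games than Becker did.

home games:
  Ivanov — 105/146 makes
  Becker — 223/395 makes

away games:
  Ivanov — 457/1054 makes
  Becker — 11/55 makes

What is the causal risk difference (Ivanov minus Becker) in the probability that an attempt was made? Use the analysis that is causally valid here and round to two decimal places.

+0.21

Within every game venue level Ivanov has the higher rate, yet pooled Becker does — Simpson's reversal.
Game venue satisfies the back-door criterion: it is not a descendant of the player, and it blocks the spurious path from player to outcome. Adjusting for it (i.e., using the within-game venue rates) gives the causal effect.
Adjusting over the population distribution of game venue: 0.328·(0.719−0.565) + 0.672·(0.434−0.200) = +0.208.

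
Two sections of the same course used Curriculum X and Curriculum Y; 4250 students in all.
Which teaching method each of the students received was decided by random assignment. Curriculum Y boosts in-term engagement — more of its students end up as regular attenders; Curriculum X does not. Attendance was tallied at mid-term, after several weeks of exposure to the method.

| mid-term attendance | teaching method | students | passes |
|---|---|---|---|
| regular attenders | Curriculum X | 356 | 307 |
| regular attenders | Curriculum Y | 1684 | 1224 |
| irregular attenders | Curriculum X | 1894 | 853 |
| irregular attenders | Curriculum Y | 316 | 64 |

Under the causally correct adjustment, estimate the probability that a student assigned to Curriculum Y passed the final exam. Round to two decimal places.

0.64

Mid-term attendance is downstream of the teaching method. One should not condition on a consequence of treatment, so the overall rates are the right comparison.
So P(outcome | do(Curriculum Y)) is just the pooled rate for Curriculum Y: 1288/2000 = 0.644.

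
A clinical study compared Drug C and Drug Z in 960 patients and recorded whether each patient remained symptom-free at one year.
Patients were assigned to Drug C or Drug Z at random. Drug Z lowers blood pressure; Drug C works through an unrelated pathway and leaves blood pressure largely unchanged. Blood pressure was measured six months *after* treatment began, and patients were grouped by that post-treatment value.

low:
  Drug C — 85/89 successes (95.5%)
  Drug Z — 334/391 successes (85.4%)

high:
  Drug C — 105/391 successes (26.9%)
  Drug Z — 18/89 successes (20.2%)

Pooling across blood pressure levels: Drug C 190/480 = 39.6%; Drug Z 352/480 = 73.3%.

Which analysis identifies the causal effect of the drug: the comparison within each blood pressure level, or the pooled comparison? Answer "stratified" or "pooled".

The blood pressure-specific comparison favours Drug C throughout, but the pooled figures favour Drug Z. The question is whether to condition on blood pressure.
Stratifying would compare drugs among patients the drugs themselves sorted into blood pressure groups — a form of selection on an intermediate. The unconditioned pooled rates give the total causal effect.
Pooled: Drug C 39.6% vs Drug Z 73.3%; Drug Z is higher overall.

pooled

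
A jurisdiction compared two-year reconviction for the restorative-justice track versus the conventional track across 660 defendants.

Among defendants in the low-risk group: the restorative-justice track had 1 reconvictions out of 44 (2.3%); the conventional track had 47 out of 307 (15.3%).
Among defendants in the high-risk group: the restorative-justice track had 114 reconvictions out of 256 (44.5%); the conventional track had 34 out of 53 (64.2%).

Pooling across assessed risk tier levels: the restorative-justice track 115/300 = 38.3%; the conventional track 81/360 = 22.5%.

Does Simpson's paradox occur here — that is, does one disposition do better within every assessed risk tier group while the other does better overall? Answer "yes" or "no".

Within each assessed risk tier level (low-risk 2.3% vs 15.3%; high-risk 44.5% vs 64.2%), the restorative-justice track has the lower rate every time. Pooled: 38.3% vs 22.5% — the conventional track has the lower rate overall. The two comparisons disagree.

yes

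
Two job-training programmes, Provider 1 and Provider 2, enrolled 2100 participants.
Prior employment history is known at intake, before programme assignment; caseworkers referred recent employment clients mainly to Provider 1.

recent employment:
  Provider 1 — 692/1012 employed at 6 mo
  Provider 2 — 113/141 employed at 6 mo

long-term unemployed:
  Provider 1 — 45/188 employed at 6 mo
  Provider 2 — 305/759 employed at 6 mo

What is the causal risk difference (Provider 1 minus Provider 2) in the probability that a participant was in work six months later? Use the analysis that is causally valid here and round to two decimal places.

-0.14

Here prior employment history is a common cause — it drives both which programme a case falls under and the outcome. The crude comparison mixes populations; the stratum-specific rates are the causally relevant ones.
Adjusting over the population distribution of prior employment history: 0.549·(0.684−0.801) + 0.451·(0.239−0.402) = -0.138.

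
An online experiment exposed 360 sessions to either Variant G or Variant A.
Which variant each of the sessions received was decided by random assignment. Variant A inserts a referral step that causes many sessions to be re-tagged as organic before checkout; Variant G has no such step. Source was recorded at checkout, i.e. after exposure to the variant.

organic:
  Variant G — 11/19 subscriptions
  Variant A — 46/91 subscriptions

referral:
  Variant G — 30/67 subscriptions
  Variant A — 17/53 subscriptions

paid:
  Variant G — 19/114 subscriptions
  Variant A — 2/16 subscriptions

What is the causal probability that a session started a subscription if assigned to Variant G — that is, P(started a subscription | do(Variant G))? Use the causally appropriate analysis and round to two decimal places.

0.30

Traffic source lies on the pathway variant → traffic source → outcome, so adjusting for it blocks the indirect effect. For the total causal effect of variant, use the unadjusted pooled rates.
So P(outcome | do(Variant G)) is just the pooled rate for Variant G: 60/200 = 0.300.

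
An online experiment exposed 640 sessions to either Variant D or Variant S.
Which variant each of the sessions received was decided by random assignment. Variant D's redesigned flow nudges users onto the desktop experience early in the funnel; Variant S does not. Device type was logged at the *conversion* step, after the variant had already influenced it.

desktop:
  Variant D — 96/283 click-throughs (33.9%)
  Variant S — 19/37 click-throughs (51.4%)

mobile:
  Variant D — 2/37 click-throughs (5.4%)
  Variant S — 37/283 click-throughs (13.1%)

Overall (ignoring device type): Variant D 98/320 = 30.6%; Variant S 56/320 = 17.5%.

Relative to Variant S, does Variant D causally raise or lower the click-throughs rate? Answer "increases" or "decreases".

Within every device type level Variant S has the higher rate, yet pooled Variant D does — Simpson's reversal.
Device type here is a post-treatment variable shaped by the variant; conditioning on it would introduce bias rather than remove it. The overall comparison is the causal one.
Pooled: Variant D 30.6% vs Variant S 17.5%; Variant D is higher overall.

increases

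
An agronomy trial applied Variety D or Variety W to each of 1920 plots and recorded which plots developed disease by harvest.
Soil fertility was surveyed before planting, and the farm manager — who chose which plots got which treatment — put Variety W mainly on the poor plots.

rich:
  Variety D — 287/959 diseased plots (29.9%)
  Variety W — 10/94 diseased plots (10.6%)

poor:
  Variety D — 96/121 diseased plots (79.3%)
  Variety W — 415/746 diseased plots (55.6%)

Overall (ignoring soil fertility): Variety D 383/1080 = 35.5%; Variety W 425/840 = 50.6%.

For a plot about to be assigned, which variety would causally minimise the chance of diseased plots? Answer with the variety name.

Variety W

The soil fertility-specific comparison favours Variety W throughout, but the pooled figures favour Variety D. The question is whether to condition on soil fertility.
Nothing the variety does changes soil fertility; the imbalance is an allocation artefact. With soil fertility also predicting the outcome, the pooled figure is confounded, and the within-stratum comparison is the causal one.
Within each level — rich: 29.9% vs 10.6%; poor: 79.3% vs 55.6% — Variety W is lower every time.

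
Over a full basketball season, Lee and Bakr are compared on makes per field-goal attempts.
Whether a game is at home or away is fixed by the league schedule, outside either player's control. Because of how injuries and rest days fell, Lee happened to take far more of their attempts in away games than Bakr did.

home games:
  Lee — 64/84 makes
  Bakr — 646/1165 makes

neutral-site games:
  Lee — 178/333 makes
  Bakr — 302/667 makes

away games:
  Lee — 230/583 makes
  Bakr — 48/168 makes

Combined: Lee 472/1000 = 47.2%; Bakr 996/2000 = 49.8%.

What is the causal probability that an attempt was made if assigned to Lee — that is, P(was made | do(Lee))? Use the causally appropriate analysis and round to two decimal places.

0.59

Nothing the player does changes game venue; the imbalance is an allocation artefact. With game venue also predicting the outcome, the pooled figure is confounded, and the within-stratum comparison is the causal one.
Standardising Lee to the population game venue mix: 0.416·64/84 + 0.333·178/333 + 0.250·230/583 = 0.594.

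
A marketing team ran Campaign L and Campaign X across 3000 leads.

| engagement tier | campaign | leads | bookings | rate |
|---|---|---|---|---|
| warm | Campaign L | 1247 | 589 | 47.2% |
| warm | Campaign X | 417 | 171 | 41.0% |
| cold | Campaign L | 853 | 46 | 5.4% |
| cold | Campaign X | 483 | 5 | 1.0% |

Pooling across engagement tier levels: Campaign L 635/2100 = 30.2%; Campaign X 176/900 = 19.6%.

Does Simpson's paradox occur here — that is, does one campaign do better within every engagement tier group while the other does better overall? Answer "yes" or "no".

Within each engagement tier level (warm 47.2% vs 41.0%; cold 5.4% vs 1.0%), Campaign L has the higher rate every time. Pooled: 30.2% vs 19.6% — Campaign L has the higher rate overall. They agree.

no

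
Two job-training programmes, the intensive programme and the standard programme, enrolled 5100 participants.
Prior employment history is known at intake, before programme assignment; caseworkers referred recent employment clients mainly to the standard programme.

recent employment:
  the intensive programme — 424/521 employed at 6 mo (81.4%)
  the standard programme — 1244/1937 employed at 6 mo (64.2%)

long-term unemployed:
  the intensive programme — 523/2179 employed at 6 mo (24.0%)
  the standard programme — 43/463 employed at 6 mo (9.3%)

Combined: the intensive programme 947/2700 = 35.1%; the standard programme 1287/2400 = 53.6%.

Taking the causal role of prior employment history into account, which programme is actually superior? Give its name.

the intensive programme

Within every prior employment history level the intensive programme has the higher rate, yet pooled the standard programme does — Simpson's reversal.
Here prior employment history is a common cause — it drives both which programme a case falls under and the outcome. The crude comparison mixes populations; the stratum-specific rates are the causally relevant ones.
Within each level — recent employment: 81.4% vs 64.2%; long-term unemployed: 24.0% vs 9.3% — the intensive programme is higher every time.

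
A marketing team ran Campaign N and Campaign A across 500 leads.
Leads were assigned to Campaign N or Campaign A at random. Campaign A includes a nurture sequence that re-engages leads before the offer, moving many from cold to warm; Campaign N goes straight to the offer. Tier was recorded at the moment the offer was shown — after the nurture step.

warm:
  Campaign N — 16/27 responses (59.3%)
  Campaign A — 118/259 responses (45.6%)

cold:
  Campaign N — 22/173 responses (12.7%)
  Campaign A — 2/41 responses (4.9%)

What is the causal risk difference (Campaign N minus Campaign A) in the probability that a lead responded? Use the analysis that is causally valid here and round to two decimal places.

The distribution of engagement tier is itself part of what the campaign does — it is an intermediate outcome. Holding it fixed would remove that part of the effect; the total effect is the pooled difference.
The causal difference is the pooled difference: 0.190 − 0.400 = -0.210.

-0.21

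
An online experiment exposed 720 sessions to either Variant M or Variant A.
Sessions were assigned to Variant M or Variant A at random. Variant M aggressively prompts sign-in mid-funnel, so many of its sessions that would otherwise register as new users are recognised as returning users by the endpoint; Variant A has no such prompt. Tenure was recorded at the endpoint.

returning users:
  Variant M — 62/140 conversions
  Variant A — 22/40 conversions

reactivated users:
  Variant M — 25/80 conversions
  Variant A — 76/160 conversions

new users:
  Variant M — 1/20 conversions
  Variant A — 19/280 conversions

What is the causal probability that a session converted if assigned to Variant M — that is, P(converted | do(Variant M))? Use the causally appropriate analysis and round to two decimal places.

0.37

Variant A is higher inside every user tenure stratum but Variant M is higher in aggregate. Whether to stratify depends on how user tenure relates to the variant.
User tenure lies on the pathway variant → user tenure → outcome, so adjusting for it blocks the indirect effect. For the total causal effect of variant, use the unadjusted pooled rates.
So P(outcome | do(Variant M)) is just the pooled rate for Variant M: 88/240 = 0.367.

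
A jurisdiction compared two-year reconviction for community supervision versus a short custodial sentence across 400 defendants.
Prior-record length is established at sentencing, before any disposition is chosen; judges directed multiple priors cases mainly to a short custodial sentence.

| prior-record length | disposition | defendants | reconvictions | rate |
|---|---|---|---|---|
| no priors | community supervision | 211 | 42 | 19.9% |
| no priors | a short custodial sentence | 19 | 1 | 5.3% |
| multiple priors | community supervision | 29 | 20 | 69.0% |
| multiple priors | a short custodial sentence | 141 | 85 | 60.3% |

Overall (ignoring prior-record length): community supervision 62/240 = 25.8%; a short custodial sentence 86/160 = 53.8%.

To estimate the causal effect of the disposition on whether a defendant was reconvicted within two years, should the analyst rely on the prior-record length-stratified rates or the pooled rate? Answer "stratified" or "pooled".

The imbalance in prior-record length arose from how defendants were allocated, not from anything the disposition did; and prior-record length independently affects the outcome. The pooled gap is confounded — condition on prior-record length.
Within each level — no priors: 19.9% vs 5.3%; multiple priors: 69.0% vs 60.3% — a short custodial sentence is lower every time.

stratified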